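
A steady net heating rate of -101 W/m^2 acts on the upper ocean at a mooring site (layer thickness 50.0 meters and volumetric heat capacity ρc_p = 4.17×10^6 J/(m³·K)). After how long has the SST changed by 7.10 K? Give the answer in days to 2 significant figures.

170 days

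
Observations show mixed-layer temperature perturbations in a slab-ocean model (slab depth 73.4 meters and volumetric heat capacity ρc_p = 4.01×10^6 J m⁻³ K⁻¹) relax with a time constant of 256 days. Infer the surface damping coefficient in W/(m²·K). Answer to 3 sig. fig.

Areal heat capacity C = ρc_p × D = 4.01×10^6 × 73.4 = 2.94×10^8 J m⁻² K⁻¹.
τ = 256 days = 2.21×10^7 s.
λ = C / τ = 2.94×10^8 / 2.21×10^7 = 13.3 W/(m²·K).

13.3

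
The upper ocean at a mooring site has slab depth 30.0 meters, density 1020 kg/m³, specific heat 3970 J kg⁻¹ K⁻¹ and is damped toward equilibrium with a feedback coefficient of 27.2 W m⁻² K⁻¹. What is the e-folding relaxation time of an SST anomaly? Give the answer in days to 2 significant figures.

52 days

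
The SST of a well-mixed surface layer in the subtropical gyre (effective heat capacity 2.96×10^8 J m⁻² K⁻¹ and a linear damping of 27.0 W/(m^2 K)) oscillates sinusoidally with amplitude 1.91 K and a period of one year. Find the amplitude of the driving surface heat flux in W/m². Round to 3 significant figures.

Areal heat capacity C = 2.96×10^8 J m⁻² K⁻¹ (given).
ω = 2π / 3.15×10^7 s = 1.99×10^-7 s⁻¹.
√((Cω)² + λ²) = √((59.0)² + 27.0²) = 64.9 W/(m²·K).
F₀ = A × √((Cω)²+λ²) = 1.91 × 64.9 = 124 W/m².

124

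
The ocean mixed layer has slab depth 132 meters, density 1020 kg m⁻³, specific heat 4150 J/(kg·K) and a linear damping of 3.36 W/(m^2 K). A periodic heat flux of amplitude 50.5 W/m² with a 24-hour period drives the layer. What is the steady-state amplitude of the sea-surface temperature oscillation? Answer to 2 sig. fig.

Areal heat capacity C = ρ c_p D = 1020 × 4150 × 132 = 5.59×10^8 J m⁻² K⁻¹.
Angular frequency ω = 2π / T = 2π / 86400 s = 7.27×10^-5 s⁻¹.
√((Cω)² + λ²) = √((40600)² + 3.36²) = 40600 W/(m²·K).
Amplitude A = F₀ / √((Cω)²+λ²) = 50.5 / 40600 = 0.00124 K.

0.0012 K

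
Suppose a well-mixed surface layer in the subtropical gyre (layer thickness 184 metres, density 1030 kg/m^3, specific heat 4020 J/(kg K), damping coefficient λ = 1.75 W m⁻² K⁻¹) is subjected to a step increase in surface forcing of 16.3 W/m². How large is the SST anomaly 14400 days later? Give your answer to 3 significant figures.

Areal heat capacity C = ρ c_p D = 1030 × 4020 × 184 = 7.62×10^8 J/(m^2 K).
τ = C / λ = 7.62×10^8 / 1.75 = 4.35×10^8 s.
Equilibrium anomaly ΔT_eq = F / λ = 16.3 / 1.75 = 9.31 K.
t = 14400 days = 1.24×10^9 s, so t/τ = 2.86.
ΔT(t) = ΔT_eq (1 − e^(−t/τ)) = 9.31 × (1 − e^−2.86) = 8.78 K.

8.78 K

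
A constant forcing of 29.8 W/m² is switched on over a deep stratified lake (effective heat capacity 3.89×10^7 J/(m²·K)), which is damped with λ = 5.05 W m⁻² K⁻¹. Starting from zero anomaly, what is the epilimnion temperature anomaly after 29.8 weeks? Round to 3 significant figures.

5.33 K

Areal heat capacity C = 3.89×10^7 J/(m²·K) (given).
τ = C / λ = 3.89×10^7 / 5.05 = 7.70×10^6 s.
Equilibrium anomaly ΔT_eq = F / λ = 29.8 / 5.05 = 5.90 K.
t = 29.8 weeks = 1.80×10^7 s, so t/τ = 2.34.
ΔT(t) = ΔT_eq (1 − e^(−t/τ)) = 5.90 × (1 − e^−2.34) = 5.33 K.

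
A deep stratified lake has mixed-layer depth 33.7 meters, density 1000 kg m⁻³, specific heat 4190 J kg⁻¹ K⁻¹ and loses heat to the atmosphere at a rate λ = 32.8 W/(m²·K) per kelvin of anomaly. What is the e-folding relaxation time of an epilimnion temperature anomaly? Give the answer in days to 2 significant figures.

Areal heat capacity C = ρ c_p D = 1000 × 4190 × 33.7 = 1.41×10^8 J/(m²·K).
Relaxation time τ = C / λ = 1.41×10^8 / 32.8 = 4.30×10^6 s.
In days: 4.30×10^6 s / (86400 s/day) = 49.8 days.

50 days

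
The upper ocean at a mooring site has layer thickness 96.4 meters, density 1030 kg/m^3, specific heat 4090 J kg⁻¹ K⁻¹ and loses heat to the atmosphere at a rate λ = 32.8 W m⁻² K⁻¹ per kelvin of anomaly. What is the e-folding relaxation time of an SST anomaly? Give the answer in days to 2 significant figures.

Areal heat capacity C = ρ c_p D = 1030 × 4090 × 96.4 = 4.06×10^8 J/(m²·K).
Relaxation time τ = C / λ = 4.06×10^8 / 32.8 = 1.24×10^7 s.
In days: 1.24×10^7 s / (86400 s/day) = 143 days.

140 days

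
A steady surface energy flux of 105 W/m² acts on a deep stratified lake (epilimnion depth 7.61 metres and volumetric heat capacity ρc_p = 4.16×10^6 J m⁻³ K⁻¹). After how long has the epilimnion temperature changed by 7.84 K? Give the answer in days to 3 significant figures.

Areal heat capacity C = ρc_p × D = 4.16×10^6 × 7.61 = 3.17×10^7 J m⁻² K⁻¹.
Time required: Δt = C ΔT / F = 3.17×10^7 × 7.84 / 105 = 2.36×10^6 s.
In days: 2.36×10^6 s / (86400 s/day) = 27.4 days.

27.4 days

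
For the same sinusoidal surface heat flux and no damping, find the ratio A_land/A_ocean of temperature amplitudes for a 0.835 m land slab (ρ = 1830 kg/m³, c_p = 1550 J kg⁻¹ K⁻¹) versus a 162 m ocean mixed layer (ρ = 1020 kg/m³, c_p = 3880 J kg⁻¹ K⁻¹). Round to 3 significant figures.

C_ocean = 1020 × 3880 × 162 = 6.41×10^8 J/(m²·K).
C_land = 1830 × 1550 × 0.835 = 2.37×10^6 J/(m²·K).
Undamped amplitude ∝ 1/C, so A_land/A_ocean = C_ocean/C_land = 271.

271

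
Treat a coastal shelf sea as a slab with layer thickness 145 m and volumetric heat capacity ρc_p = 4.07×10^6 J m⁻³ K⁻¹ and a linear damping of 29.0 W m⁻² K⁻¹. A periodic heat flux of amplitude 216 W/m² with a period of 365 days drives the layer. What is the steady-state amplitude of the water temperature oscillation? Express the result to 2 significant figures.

1.8 K

Areal heat capacity C = ρc_p × D = 4.07×10^6 × 145 = 5.90×10^8 J m⁻² K⁻¹.
Angular frequency ω = 2π / T = 2π / 3.15×10^7 s = 1.99×10^-7 s⁻¹.
√((Cω)² + λ²) = √((118)² + 29.0²) = 121 W/(m²·K).
Amplitude A = F₀ / √((Cω)²+λ²) = 216 / 121 = 1.78 K.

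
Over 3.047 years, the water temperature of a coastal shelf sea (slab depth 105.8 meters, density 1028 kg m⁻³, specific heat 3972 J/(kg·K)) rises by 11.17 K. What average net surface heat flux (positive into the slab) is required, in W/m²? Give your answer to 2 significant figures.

50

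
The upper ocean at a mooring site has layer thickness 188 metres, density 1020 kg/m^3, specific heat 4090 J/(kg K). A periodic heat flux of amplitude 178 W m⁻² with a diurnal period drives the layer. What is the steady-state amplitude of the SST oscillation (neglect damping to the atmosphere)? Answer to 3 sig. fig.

0.00312 K

Areal heat capacity C = ρ c_p D = 1020 × 4090 × 188 = 7.84×10^8 J m⁻² K⁻¹.
Angular frequency ω = 2π / T = 2π / 86400 s = 7.27×10^-5 s⁻¹.
Cω = 7.84×10^8 × 7.27×10^-5 = 57000 W/(m²·K).
Amplitude A = F₀ / (Cω) = 178 / 57000 = 0.00312 K.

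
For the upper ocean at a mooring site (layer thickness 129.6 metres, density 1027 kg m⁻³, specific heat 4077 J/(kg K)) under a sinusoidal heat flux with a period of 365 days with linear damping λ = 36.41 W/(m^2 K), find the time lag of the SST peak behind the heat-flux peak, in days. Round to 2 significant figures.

72 days

Areal heat capacity C = ρ c_p D = 1027 × 4077 × 129.6 = 5.43×10^8 J m⁻² K⁻¹.
ω = 2π / 3.15×10^7 s = 1.99×10^-7 s⁻¹.
Phase lag φ = arctan(Cω/λ) = arctan(108/36.41) = 1.25 rad.
Time lag = φ / ω = 1.25 / 1.99×10^-7 = 6.25×10^6 s = 72.4 days.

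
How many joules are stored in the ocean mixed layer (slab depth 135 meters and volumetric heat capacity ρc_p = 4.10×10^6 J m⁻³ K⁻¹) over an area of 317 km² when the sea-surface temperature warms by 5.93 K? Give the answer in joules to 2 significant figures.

1.0×10^18 J

Areal heat capacity C = ρc_p × D = 4.10×10^6 × 135 = 5.54×10^8 J/(m^2 K).
Heat per unit area: q = C ΔT = 5.54×10^8 × 5.93 = 3.28×10^9 J/m².
Total heat: Q = q × A = 3.28×10^9 × (317 × 10⁶ m²) = 1.04×10^18 J.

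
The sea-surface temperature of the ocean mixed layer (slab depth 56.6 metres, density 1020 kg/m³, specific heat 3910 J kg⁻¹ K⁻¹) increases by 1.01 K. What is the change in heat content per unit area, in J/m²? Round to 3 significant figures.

Areal heat capacity C = ρ c_p D = 1020 × 3910 × 56.6 = 2.26×10^8 J/(m²·K).
ΔQ = C ΔT = 2.26×10^8 × 1.01 = 2.28×10^8 J/m².

2.28×10^8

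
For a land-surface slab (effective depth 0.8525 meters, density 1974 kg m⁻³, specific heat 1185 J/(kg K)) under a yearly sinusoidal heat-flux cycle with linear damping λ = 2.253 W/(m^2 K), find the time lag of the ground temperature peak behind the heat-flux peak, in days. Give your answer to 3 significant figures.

10.1 days

Areal heat capacity C = ρ c_p D = 1974 × 1185 × 0.8525 = 1.99×10^6 J/(m²·K).
ω = 2π / 3.15×10^7 s = 1.99×10^-7 s⁻¹.
Phase lag φ = arctan(Cω/λ) = arctan(0.397/2.253) = 0.175 rad.
Time lag = φ / ω = 0.175 / 1.99×10^-7 = 8.76×10^5 s = 10.1 days.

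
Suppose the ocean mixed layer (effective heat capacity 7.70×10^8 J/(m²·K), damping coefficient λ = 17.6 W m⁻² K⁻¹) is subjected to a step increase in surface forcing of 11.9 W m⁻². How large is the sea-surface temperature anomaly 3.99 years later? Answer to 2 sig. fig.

0.64 K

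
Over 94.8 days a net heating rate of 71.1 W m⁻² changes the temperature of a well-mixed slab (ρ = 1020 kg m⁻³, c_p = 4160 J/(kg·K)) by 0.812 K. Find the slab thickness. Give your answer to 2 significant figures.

170 m

Heat input Q = F Δt = 71.1 × 8.19×10^6 s = 5.82×10^8 J/m².
Required areal heat capacity C = Q / ΔT = 7.17×10^8 J/(m²·K).
Depth D = C / (ρ c_p) = 7.17×10^8 / (1020 × 4160) = 169 m.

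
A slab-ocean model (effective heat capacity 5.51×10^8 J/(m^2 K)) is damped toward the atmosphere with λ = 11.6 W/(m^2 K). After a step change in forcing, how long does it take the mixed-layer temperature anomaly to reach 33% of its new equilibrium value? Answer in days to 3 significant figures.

220 days

Areal heat capacity C = 5.51×10^8 J/(m^2 K) (given).
τ = C / λ = 5.51×10^8 / 11.6 = 4.75×10^7 s.
Fraction reached: 1 − e^(−t/τ) = 0.33 ⇒ t = −τ ln(1 − 0.33) = τ × 0.400.
t = 1.90×10^7 s = 220 days.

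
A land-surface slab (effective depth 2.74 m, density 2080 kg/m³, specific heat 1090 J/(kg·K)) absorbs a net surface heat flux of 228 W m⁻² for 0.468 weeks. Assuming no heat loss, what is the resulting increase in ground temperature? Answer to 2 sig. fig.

Areal heat capacity C = ρ c_p D = 2080 × 1090 × 2.74 = 6.21×10^6 J/(m^2 K).
Net heat input Q = F Δt = 228 × (0.468 weeks × 6.048×10^5 s/week) = 6.45×10^7 J/m².
ΔT = Q / C = 6.45×10^7 / 6.21×10^6 = 10.4 K.

10 K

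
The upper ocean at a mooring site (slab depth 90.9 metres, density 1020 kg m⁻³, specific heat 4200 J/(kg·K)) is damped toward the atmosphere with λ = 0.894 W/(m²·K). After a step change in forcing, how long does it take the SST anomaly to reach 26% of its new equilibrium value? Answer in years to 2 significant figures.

4.2 years

Areal heat capacity C = ρ c_p D = 1020 × 4200 × 90.9 = 3.89×10^8 J/(m^2 K).
τ = C / λ = 3.89×10^8 / 0.894 = 4.36×10^8 s.
Fraction reached: 1 − e^(−t/τ) = 0.26 ⇒ t = −τ ln(1 − 0.26) = τ × 0.301.
t = 1.31×10^8 s = 4.16 years.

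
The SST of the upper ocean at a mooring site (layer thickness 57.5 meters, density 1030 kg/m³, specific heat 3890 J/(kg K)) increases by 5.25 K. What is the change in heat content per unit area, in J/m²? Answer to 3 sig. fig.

1.21×10^9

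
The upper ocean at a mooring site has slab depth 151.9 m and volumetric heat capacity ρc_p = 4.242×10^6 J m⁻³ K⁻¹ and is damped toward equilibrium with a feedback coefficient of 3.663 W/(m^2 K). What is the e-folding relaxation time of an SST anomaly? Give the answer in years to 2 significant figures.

Areal heat capacity C = ρc_p × D = 4.242×10^6 × 151.9 = 6.44×10^8 J/(m²·K).
Relaxation time τ = C / λ = 6.44×10^8 / 3.663 = 1.76×10^8 s.
In years: 1.76×10^8 s / (3.156×10^7 s/year) = 5.57 years.

5.6 years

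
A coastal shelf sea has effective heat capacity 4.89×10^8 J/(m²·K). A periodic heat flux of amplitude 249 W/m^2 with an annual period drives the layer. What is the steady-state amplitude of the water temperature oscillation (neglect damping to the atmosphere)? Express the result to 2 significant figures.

Areal heat capacity C = 4.89×10^8 J/(m²·K) (given).
Angular frequency ω = 2π / T = 2π / 3.15×10^7 s = 1.99×10^-7 s⁻¹.
Cω = 4.89×10^8 × 1.99×10^-7 = 97.4 W/(m²·K).
Amplitude A = F₀ / (Cω) = 249 / 97.4 = 2.56 K.

2.6 K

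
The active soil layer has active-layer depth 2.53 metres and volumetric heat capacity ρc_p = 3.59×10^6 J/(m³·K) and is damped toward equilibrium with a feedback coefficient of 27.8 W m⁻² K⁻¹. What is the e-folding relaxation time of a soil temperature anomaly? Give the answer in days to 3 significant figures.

Areal heat capacity C = ρc_p × D = 3.59×10^6 × 2.53 = 9.08×10^6 J/(m²·K).
Relaxation time τ = C / λ = 9.08×10^6 / 27.8 = 3.27×10^5 s.
In days: 3.27×10^5 s / (86400 s/day) = 3.78 days.

3.78 days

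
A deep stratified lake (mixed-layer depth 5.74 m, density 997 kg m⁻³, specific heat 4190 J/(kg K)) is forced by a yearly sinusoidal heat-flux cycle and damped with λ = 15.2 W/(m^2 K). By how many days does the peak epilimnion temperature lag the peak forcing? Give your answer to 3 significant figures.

17.7 days

Areal heat capacity C = ρ c_p D = 997 × 4190 × 5.74 = 2.40×10^7 J m⁻² K⁻¹.
ω = 2π / 3.15×10^7 s = 1.99×10^-7 s⁻¹.
Phase lag φ = arctan(Cω/λ) = arctan(4.78/15.2) = 0.305 rad.
Time lag = φ / ω = 0.305 / 1.99×10^-7 = 1.53×10^6 s = 17.7 days.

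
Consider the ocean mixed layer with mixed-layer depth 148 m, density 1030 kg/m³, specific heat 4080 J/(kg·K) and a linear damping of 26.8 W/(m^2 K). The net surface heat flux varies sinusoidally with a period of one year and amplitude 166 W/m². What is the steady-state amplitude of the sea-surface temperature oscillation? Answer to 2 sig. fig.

1.3 K

Areal heat capacity C = ρ c_p D = 1030 × 4080 × 148 = 6.22×10^8 J/(m^2 K).
Angular frequency ω = 2π / T = 2π / 3.15×10^7 s = 1.99×10^-7 s⁻¹.
√((Cω)² + λ²) = √((124)² + 26.8²) = 127 W/(m²·K).
Amplitude A = F₀ / √((Cω)²+λ²) = 166 / 127 = 1.31 K.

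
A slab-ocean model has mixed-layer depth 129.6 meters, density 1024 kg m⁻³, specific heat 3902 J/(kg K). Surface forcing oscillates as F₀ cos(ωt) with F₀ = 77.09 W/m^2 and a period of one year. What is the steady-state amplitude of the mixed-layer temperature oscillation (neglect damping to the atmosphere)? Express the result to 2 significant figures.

0.75 K

Areal heat capacity C = ρ c_p D = 1024 × 3902 × 129.6 = 5.18×10^8 J m⁻² K⁻¹.
Angular frequency ω = 2π / T = 2π / 3.15×10^7 s = 1.99×10^-7 s⁻¹.
Cω = 5.18×10^8 × 1.99×10^-7 = 103 W/(m²·K).
Amplitude A = F₀ / (Cω) = 77.09 / 103 = 0.747 K.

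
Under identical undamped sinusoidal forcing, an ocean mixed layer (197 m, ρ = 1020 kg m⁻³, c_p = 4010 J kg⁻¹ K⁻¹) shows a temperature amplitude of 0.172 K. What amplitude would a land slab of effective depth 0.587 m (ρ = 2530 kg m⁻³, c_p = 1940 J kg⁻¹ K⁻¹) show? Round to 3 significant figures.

48.1 K

C_ocean = 8.06×10^8 J/(m²·K); C_land = 2.88×10^6 J/(m²·K).
A ∝ 1/C ⇒ A_land = A_ocean × C_ocean/C_land = 0.172 × 280 = 48.1 K.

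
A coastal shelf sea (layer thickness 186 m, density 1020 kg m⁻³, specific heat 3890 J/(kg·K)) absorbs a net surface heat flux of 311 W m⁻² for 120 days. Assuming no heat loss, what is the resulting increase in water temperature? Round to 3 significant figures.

Areal heat capacity C = ρ c_p D = 1020 × 3890 × 186 = 7.38×10^8 J/(m²·K).
Net heat input Q = F Δt = 311 × (120 days × 86400 s/day) = 3.22×10^9 J/m².
ΔT = Q / C = 3.22×10^9 / 7.38×10^8 = 4.37 K.

4.37 K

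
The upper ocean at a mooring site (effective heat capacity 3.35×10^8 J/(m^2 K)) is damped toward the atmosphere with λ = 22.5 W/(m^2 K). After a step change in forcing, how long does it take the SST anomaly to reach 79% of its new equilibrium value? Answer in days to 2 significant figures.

270 days

Areal heat capacity C = 3.35×10^8 J/(m^2 K) (given).
τ = C / λ = 3.35×10^8 / 22.5 = 1.49×10^7 s.
Fraction reached: 1 − e^(−t/τ) = 0.79 ⇒ t = −τ ln(1 − 0.79) = τ × 1.56.
t = 2.32×10^7 s = 269 days.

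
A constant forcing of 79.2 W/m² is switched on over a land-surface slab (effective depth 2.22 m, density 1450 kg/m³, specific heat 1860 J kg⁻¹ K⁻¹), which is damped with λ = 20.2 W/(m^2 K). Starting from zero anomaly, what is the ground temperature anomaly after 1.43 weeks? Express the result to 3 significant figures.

Areal heat capacity C = ρ c_p D = 1450 × 1860 × 2.22 = 5.99×10^6 J/(m²·K).
τ = C / λ = 5.99×10^6 / 20.2 = 2.96×10^5 s.
Equilibrium anomaly ΔT_eq = F / λ = 79.2 / 20.2 = 3.92 K.
t = 1.43 weeks = 8.65×10^5 s, so t/τ = 2.92.
ΔT(t) = ΔT_eq (1 − e^(−t/τ)) = 3.92 × (1 − e^−2.92) = 3.71 K.

3.71 K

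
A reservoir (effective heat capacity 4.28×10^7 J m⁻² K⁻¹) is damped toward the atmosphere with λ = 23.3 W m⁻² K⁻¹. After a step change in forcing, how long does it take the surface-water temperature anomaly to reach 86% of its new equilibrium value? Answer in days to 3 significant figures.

Areal heat capacity C = 4.28×10^7 J m⁻² K⁻¹ (given).
τ = C / λ = 4.28×10^7 / 23.3 = 1.84×10^6 s.
Fraction reached: 1 − e^(−t/τ) = 0.86 ⇒ t = −τ ln(1 − 0.86) = τ × 1.97.
t = 3.61×10^6 s = 41.8 days.

41.8 days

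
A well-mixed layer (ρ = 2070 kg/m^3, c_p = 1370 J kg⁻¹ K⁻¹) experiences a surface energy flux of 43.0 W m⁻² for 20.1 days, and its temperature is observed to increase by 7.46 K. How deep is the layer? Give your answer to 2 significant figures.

3.5 m

Heat input Q = F Δt = 43.0 × 1.74×10^6 s = 7.47×10^7 J/m².
Required areal heat capacity C = Q / ΔT = 1.00×10^7 J/(m²·K).
Depth D = C / (ρ c_p) = 1.00×10^7 / (2070 × 1370) = 3.53 m.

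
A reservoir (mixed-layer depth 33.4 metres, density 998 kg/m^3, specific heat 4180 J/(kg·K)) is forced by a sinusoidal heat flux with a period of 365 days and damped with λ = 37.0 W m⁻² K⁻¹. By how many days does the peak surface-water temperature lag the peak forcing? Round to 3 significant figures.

Areal heat capacity C = ρ c_p D = 998 × 4180 × 33.4 = 1.39×10^8 J/(m^2 K).
ω = 2π / 3.15×10^7 s = 1.99×10^-7 s⁻¹.
Phase lag φ = arctan(Cω/λ) = arctan(27.8/37.0) = 0.644 rad.
Time lag = φ / ω = 0.644 / 1.99×10^-7 = 3.23×10^6 s = 37.4 days.

37.4 days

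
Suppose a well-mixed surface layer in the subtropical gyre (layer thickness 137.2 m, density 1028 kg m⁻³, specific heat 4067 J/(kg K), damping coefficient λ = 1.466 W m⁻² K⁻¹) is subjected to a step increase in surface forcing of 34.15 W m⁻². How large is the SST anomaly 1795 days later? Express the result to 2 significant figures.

7.6 K

Areal heat capacity C = ρ c_p D = 1028 × 4067 × 137.2 = 5.74×10^8 J/(m^2 K).
τ = C / λ = 5.74×10^8 / 1.466 = 3.91×10^8 s.
Equilibrium anomaly ΔT_eq = F / λ = 34.15 / 1.466 = 23.3 K.
t = 1795 days = 1.55×10^8 s, so t/τ = 0.396.
ΔT(t) = ΔT_eq (1 − e^(−t/τ)) = 23.3 × (1 − e^−0.396) = 7.62 K.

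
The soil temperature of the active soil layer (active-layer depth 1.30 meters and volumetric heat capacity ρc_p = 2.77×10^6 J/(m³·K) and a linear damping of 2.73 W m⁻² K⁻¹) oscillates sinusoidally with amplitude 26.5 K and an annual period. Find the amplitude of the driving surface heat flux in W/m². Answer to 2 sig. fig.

75

Areal heat capacity C = ρc_p × D = 2.77×10^6 × 1.30 = 3.60×10^6 J/(m²·K).
ω = 2π / 3.15×10^7 s = 1.99×10^-7 s⁻¹.
√((Cω)² + λ²) = √((0.717)² + 2.73²) = 2.82 W/(m²·K).
F₀ = A × √((Cω)²+λ²) = 26.5 × 2.82 = 74.8 W/m².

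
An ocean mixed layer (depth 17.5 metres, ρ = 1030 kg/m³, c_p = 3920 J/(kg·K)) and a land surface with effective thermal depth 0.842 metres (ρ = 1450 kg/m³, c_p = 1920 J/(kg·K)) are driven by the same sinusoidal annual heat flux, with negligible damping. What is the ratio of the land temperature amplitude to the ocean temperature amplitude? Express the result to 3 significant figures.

30.1

C_ocean = 1030 × 3920 × 17.5 = 7.07×10^7 J/(m²·K).
C_land = 1450 × 1920 × 0.842 = 2.34×10^6 J/(m²·K).
Undamped amplitude ∝ 1/C, so A_land/A_ocean = C_ocean/C_land = 30.1.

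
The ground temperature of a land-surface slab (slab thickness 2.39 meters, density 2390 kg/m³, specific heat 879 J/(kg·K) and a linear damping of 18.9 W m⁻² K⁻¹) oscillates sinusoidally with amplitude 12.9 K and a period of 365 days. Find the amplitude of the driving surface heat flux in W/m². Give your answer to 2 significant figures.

Areal heat capacity C = ρ c_p D = 2390 × 879 × 2.39 = 5.02×10^6 J/(m²·K).
ω = 2π / 3.15×10^7 s = 1.99×10^-7 s⁻¹.
√((Cω)² + λ²) = √((1.00)² + 18.9²) = 18.9 W/(m²·K).
F₀ = A × √((Cω)²+λ²) = 12.9 × 18.9 = 244 W/m².

240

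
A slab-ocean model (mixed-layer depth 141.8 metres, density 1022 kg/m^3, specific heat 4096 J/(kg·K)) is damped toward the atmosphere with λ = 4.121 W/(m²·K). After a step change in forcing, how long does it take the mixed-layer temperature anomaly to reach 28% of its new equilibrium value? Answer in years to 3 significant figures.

Areal heat capacity C = ρ c_p D = 1022 × 4096 × 141.8 = 5.94×10^8 J m⁻² K⁻¹.
τ = C / λ = 5.94×10^8 / 4.121 = 1.44×10^8 s.
Fraction reached: 1 − e^(−t/τ) = 0.28 ⇒ t = −τ ln(1 − 0.28) = τ × 0.329.
t = 4.73×10^7 s = 1.50 years.

1.50 years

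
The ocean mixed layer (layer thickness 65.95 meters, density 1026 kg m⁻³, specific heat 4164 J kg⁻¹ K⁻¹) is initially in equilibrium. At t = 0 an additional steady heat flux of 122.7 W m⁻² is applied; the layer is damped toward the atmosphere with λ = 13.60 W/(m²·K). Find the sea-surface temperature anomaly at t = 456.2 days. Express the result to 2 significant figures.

7.7 K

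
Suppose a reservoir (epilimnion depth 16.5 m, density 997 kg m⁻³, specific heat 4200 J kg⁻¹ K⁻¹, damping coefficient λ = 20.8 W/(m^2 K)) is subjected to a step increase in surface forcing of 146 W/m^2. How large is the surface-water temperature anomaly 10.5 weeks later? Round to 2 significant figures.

Areal heat capacity C = ρ c_p D = 997 × 4200 × 16.5 = 6.91×10^7 J/(m^2 K).
τ = C / λ = 6.91×10^7 / 20.8 = 3.32×10^6 s.
Equilibrium anomaly ΔT_eq = F / λ = 146 / 20.8 = 7.02 K.
t = 10.5 weeks = 6.35×10^6 s, so t/τ = 1.91.
ΔT(t) = ΔT_eq (1 − e^(−t/τ)) = 7.02 × (1 − e^−1.91) = 5.98 K.

6.0 K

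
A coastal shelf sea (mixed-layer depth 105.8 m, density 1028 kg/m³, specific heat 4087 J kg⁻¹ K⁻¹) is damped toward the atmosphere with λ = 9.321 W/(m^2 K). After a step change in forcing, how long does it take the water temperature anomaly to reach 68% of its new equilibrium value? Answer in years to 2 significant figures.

Areal heat capacity C = ρ c_p D = 1028 × 4087 × 105.8 = 4.45×10^8 J m⁻² K⁻¹.
τ = C / λ = 4.45×10^8 / 9.321 = 4.77×10^7 s.
Fraction reached: 1 − e^(−t/τ) = 0.68 ⇒ t = −τ ln(1 − 0.68) = τ × 1.14.
t = 5.43×10^7 s = 1.72 years.

1.7 years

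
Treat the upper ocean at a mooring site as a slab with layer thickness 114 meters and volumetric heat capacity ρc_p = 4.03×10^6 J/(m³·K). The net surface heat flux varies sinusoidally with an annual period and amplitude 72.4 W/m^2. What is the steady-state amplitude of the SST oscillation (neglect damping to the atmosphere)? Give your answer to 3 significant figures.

Areal heat capacity C = ρc_p × D = 4.03×10^6 × 114 = 4.59×10^8 J m⁻² K⁻¹.
Angular frequency ω = 2π / T = 2π / 3.15×10^7 s = 1.99×10^-7 s⁻¹.
Cω = 4.59×10^8 × 1.99×10^-7 = 91.5 W/(m²·K).
Amplitude A = F₀ / (Cω) = 72.4 / 91.5 = 0.791 K.

0.791 K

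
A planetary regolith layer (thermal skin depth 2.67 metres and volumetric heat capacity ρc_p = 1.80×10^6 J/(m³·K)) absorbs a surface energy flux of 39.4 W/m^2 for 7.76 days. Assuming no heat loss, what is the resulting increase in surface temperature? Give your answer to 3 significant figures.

Areal heat capacity C = ρc_p × D = 1.80×10^6 × 2.67 = 4.81×10^6 J/(m^2 K).
Net heat input Q = F Δt = 39.4 × (7.76 days × 86400 s/day) = 2.64×10^7 J/m².
ΔT = Q / C = 2.64×10^7 / 4.81×10^6 = 5.50 K.

5.50 K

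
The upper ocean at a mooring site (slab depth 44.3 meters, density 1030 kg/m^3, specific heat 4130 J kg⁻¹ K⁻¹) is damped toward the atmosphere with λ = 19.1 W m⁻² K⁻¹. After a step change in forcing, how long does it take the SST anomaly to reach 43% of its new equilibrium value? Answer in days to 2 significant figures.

64 days

Areal heat capacity C = ρ c_p D = 1030 × 4130 × 44.3 = 1.88×10^8 J/(m^2 K).
τ = C / λ = 1.88×10^8 / 19.1 = 9.87×10^6 s.
Fraction reached: 1 − e^(−t/τ) = 0.43 ⇒ t = −τ ln(1 − 0.43) = τ × 0.562.
t = 5.55×10^6 s = 64.2 days.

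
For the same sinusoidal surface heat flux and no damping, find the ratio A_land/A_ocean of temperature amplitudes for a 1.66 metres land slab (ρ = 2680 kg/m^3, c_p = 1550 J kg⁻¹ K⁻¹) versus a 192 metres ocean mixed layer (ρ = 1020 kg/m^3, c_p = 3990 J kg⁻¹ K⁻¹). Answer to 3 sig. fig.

113

C_ocean = 1020 × 3990 × 192 = 7.81×10^8 J/(m²·K).
C_land = 2680 × 1550 × 1.66 = 6.90×10^6 J/(m²·K).
Undamped amplitude ∝ 1/C, so A_land/A_ocean = C_ocean/C_land = 113.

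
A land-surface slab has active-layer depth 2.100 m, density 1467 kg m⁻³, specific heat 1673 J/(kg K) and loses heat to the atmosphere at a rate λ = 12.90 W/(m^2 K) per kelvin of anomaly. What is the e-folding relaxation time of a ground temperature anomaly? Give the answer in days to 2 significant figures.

Areal heat capacity C = ρ c_p D = 1467 × 1673 × 2.100 = 5.15×10^6 J m⁻² K⁻¹.
Relaxation time τ = C / λ = 5.15×10^6 / 12.90 = 4.00×10^5 s.
In days: 4.00×10^5 s / (86400 s/day) = 4.62 days.

4.6 days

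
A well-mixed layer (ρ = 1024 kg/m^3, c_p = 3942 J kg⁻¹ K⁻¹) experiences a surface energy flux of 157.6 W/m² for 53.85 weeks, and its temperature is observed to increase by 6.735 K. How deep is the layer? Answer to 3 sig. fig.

Heat input Q = F Δt = 157.6 × 3.26×10^7 s = 5.13×10^9 J/m².
Required areal heat capacity C = Q / ΔT = 7.62×10^8 J/(m²·K).
Depth D = C / (ρ c_p) = 7.62×10^8 / (1024 × 3942) = 189 m.

189 m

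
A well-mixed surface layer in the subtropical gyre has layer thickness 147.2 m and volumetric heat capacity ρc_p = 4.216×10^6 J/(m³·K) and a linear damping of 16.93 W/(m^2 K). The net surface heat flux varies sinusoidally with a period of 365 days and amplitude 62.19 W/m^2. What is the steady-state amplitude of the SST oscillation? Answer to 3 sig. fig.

Areal heat capacity C = ρc_p × D = 4.216×10^6 × 147.2 = 6.21×10^8 J/(m^2 K).
Angular frequency ω = 2π / T = 2π / 3.15×10^7 s = 1.99×10^-7 s⁻¹.
√((Cω)² + λ²) = √((124)² + 16.93²) = 125 W/(m²·K).
Amplitude A = F₀ / √((Cω)²+λ²) = 62.19 / 125 = 0.498 K.

0.498 K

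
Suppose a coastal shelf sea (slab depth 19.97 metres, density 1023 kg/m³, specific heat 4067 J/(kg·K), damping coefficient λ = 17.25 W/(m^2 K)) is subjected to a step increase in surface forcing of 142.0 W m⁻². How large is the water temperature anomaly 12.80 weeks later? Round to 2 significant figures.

Areal heat capacity C = ρ c_p D = 1023 × 4067 × 19.97 = 8.31×10^7 J m⁻² K⁻¹.
τ = C / λ = 8.31×10^7 / 17.25 = 4.82×10^6 s.
Equilibrium anomaly ΔT_eq = F / λ = 142.0 / 17.25 = 8.23 K.
t = 12.80 weeks = 7.74×10^6 s, so t/τ = 1.61.
ΔT(t) = ΔT_eq (1 − e^(−t/τ)) = 8.23 × (1 − e^−1.61) = 6.58 K.

6.6 K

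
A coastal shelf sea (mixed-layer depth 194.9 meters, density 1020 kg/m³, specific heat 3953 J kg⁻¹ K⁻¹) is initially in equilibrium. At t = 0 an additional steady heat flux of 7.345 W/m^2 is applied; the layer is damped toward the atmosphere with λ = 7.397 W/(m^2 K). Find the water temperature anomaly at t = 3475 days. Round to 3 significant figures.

0.934 K

Areal heat capacity C = ρ c_p D = 1020 × 3953 × 194.9 = 7.86×10^8 J/(m²·K).
τ = C / λ = 7.86×10^8 / 7.397 = 1.06×10^8 s.
Equilibrium anomaly ΔT_eq = F / λ = 7.345 / 7.397 = 0.993 K.
t = 3475 days = 3.00×10^8 s, so t/τ = 2.83.
ΔT(t) = ΔT_eq (1 − e^(−t/τ)) = 0.993 × (1 − e^−2.83) = 0.934 K.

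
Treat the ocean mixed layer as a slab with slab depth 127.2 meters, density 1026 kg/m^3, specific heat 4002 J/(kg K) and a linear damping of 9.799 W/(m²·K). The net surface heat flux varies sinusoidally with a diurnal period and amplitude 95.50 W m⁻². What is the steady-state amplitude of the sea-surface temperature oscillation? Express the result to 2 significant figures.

0.0025 K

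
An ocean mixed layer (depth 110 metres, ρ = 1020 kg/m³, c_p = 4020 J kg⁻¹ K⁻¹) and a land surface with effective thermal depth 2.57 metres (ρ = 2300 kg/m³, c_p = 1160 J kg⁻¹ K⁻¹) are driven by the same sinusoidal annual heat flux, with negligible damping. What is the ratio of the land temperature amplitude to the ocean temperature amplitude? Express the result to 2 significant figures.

66

C_ocean = 1020 × 4020 × 110 = 4.51×10^8 J/(m²·K).
C_land = 2300 × 1160 × 2.57 = 6.86×10^6 J/(m²·K).
Undamped amplitude ∝ 1/C, so A_land/A_ocean = C_ocean/C_land = 65.8.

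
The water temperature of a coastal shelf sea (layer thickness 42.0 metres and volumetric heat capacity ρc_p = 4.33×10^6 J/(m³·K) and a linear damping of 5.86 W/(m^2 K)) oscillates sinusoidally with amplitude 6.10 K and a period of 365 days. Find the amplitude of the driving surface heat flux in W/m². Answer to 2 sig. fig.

220

Areal heat capacity C = ρc_p × D = 4.33×10^6 × 42.0 = 1.82×10^8 J/(m^2 K).
ω = 2π / 3.15×10^7 s = 1.99×10^-7 s⁻¹.
√((Cω)² + λ²) = √((36.2)² + 5.86²) = 36.7 W/(m²·K).
F₀ = A × √((Cω)²+λ²) = 6.10 × 36.7 = 224 W/m².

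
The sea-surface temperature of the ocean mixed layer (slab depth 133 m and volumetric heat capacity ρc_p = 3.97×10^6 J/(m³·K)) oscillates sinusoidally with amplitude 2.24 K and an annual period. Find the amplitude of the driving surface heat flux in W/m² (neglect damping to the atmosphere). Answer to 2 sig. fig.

240

Areal heat capacity C = ρc_p × D = 3.97×10^6 × 133 = 5.28×10^8 J m⁻² K⁻¹.
ω = 2π / 3.15×10^7 s = 1.99×10^-7 s⁻¹.
Cω = 5.28×10^8 × 1.99×10^-7 = 105 W/(m²·K).
F₀ = A × Cω = 2.24 × 105 = 236 W/m².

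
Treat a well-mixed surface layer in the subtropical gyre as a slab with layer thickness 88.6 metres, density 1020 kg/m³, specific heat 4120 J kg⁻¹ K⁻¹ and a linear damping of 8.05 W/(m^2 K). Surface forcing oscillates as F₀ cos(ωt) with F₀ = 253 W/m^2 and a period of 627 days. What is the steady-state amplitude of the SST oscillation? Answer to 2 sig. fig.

5.8 K

Areal heat capacity C = ρ c_p D = 1020 × 4120 × 88.6 = 3.72×10^8 J m⁻² K⁻¹.
Angular frequency ω = 2π / T = 2π / 5.42×10^7 s = 1.16×10^-7 s⁻¹.
√((Cω)² + λ²) = √((43.2)² + 8.05²) = 43.9 W/(m²·K).
Amplitude A = F₀ / √((Cω)²+λ²) = 253 / 43.9 = 5.76 K.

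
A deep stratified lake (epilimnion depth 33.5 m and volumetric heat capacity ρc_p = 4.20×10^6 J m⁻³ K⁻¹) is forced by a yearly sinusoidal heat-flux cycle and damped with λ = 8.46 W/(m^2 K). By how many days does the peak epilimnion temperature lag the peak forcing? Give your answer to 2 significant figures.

Areal heat capacity C = ρc_p × D = 4.20×10^6 × 33.5 = 1.41×10^8 J m⁻² K⁻¹.
ω = 2π / 3.15×10^7 s = 1.99×10^-7 s⁻¹.
Phase lag φ = arctan(Cω/λ) = arctan(28.0/8.46) = 1.28 rad.
Time lag = φ / ω = 1.28 / 1.99×10^-7 = 6.41×10^6 s = 74.2 days.

74 days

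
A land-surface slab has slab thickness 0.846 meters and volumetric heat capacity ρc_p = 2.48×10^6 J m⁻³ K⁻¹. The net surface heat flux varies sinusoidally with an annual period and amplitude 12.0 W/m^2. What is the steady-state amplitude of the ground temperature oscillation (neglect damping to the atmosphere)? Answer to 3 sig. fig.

Areal heat capacity C = ρc_p × D = 2.48×10^6 × 0.846 = 2.10×10^6 J/(m²·K).
Angular frequency ω = 2π / T = 2π / 3.15×10^7 s = 1.99×10^-7 s⁻¹.
Cω = 2.10×10^6 × 1.99×10^-7 = 0.418 W/(m²·K).
Amplitude A = F₀ / (Cω) = 12.0 / 0.418 = 28.7 K.

28.7 K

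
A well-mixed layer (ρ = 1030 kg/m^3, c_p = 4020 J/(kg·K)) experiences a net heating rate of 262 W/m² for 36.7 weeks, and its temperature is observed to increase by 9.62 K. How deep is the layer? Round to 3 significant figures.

146 m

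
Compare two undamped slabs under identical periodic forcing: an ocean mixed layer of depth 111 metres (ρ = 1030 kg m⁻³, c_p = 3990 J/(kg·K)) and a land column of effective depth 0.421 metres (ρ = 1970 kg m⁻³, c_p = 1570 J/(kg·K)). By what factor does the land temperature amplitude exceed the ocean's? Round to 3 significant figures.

C_ocean = 1030 × 3990 × 111 = 4.56×10^8 J/(m²·K).
C_land = 1970 × 1570 × 0.421 = 1.30×10^6 J/(m²·K).
Undamped amplitude ∝ 1/C, so A_land/A_ocean = C_ocean/C_land = 350.

350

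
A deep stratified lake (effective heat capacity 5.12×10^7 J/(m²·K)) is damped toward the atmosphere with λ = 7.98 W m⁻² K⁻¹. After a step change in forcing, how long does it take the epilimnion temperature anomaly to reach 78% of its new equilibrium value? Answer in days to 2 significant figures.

110 days

Areal heat capacity C = 5.12×10^7 J/(m²·K) (given).
τ = C / λ = 5.12×10^7 / 7.98 = 6.42×10^6 s.
Fraction reached: 1 − e^(−t/τ) = 0.78 ⇒ t = −τ ln(1 − 0.78) = τ × 1.51.
t = 9.71×10^6 s = 112 days.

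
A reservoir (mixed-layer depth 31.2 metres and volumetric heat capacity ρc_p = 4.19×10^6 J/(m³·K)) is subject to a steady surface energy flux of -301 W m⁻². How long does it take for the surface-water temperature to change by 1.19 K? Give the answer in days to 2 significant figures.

Areal heat capacity C = ρc_p × D = 4.19×10^6 × 31.2 = 1.31×10^8 J/(m²·K).
Time required: Δt = C ΔT / F = 1.31×10^8 × -1.19 / -301 = 5.17×10^5 s.
In days: 5.17×10^5 s / (86400 s/day) = 5.98 days.

6.0 days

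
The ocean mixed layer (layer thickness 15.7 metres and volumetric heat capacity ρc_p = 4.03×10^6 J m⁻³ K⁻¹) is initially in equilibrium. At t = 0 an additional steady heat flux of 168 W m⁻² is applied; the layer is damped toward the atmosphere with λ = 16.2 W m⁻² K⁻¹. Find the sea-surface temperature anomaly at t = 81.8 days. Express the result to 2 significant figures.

Areal heat capacity C = ρc_p × D = 4.03×10^6 × 15.7 = 6.33×10^7 J/(m^2 K).
τ = C / λ = 6.33×10^7 / 16.2 = 3.91×10^6 s.
Equilibrium anomaly ΔT_eq = F / λ = 168 / 16.2 = 10.4 K.
t = 81.8 days = 7.07×10^6 s, so t/τ = 1.81.
ΔT(t) = ΔT_eq (1 − e^(−t/τ)) = 10.4 × (1 − e^−1.81) = 8.67 K.

8.7 K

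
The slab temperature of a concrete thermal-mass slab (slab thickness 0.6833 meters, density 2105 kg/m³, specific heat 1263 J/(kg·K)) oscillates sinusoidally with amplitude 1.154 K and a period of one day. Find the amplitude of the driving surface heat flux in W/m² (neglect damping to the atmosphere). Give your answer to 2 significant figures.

Areal heat capacity C = ρ c_p D = 2105 × 1263 × 0.6833 = 1.82×10^6 J m⁻² K⁻¹.
ω = 2π / 86400 s = 7.27×10^-5 s⁻¹.
Cω = 1.82×10^6 × 7.27×10^-5 = 132 W/(m²·K).
F₀ = A × Cω = 1.154 × 132 = 152 W/m².

150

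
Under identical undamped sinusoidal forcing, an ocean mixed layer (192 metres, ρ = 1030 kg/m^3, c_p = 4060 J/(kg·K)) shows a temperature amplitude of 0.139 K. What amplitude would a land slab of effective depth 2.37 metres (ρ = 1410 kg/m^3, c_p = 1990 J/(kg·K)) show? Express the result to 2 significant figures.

C_ocean = 8.03×10^8 J/(m²·K); C_land = 6.65×10^6 J/(m²·K).
A ∝ 1/C ⇒ A_land = A_ocean × C_ocean/C_land = 0.139 × 121 = 16.8 K.

17 K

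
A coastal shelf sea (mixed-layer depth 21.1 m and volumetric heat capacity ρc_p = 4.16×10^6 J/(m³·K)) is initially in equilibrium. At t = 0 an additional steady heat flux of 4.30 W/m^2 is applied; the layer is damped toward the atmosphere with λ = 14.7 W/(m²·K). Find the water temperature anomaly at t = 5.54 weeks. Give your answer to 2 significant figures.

0.13 K

Areal heat capacity C = ρc_p × D = 4.16×10^6 × 21.1 = 8.78×10^7 J/(m^2 K).
τ = C / λ = 8.78×10^7 / 14.7 = 5.97×10^6 s.
Equilibrium anomaly ΔT_eq = F / λ = 4.30 / 14.7 = 0.293 K.
t = 5.54 weeks = 3.35×10^6 s, so t/τ = 0.561.
ΔT(t) = ΔT_eq (1 − e^(−t/τ)) = 0.293 × (1 − e^−0.561) = 0.126 K.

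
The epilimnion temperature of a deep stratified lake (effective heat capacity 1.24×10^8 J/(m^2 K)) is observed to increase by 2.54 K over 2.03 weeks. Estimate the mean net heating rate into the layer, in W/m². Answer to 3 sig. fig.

Areal heat capacity C = 1.24×10^8 J/(m^2 K) (given).
Required heat per unit area: Q = C ΔT = 1.24×10^8 × 2.54 = 3.15×10^8 J/m².
Flux F = Q / Δt = 3.15×10^8 / 1.23×10^6 s = 257 W/m².

257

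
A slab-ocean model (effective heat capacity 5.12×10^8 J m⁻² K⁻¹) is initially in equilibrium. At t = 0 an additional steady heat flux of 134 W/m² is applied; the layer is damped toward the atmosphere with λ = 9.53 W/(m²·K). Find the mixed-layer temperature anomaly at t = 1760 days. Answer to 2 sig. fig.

Areal heat capacity C = 5.12×10^8 J m⁻² K⁻¹ (given).
τ = C / λ = 5.12×10^8 / 9.53 = 5.37×10^7 s.
Equilibrium anomaly ΔT_eq = F / λ = 134 / 9.53 = 14.1 K.
t = 1760 days = 1.52×10^8 s, so t/τ = 2.83.
ΔT(t) = ΔT_eq (1 − e^(−t/τ)) = 14.1 × (1 − e^−2.83) = 13.2 K.

13 K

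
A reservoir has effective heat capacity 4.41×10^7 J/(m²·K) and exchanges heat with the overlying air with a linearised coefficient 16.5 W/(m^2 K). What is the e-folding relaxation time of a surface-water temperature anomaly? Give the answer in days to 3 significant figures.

Areal heat capacity C = 4.41×10^7 J/(m²·K) (given).
Relaxation time τ = C / λ = 4.41×10^7 / 16.5 = 2.67×10^6 s.
In days: 2.67×10^6 s / (86400 s/day) = 30.9 days.

30.9 days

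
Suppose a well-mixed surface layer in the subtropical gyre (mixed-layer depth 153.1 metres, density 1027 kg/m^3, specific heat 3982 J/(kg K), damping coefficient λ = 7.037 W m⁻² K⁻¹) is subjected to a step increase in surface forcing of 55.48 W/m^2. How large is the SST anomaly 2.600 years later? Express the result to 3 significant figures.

4.75 K

Areal heat capacity C = ρ c_p D = 1027 × 3982 × 153.1 = 6.26×10^8 J m⁻² K⁻¹.
τ = C / λ = 6.26×10^8 / 7.037 = 8.90×10^7 s.
Equilibrium anomaly ΔT_eq = F / λ = 55.48 / 7.037 = 7.88 K.
t = 2.600 years = 8.20×10^7 s, so t/τ = 0.922.
ΔT(t) = ΔT_eq (1 − e^(−t/τ)) = 7.88 × (1 − e^−0.922) = 4.75 K.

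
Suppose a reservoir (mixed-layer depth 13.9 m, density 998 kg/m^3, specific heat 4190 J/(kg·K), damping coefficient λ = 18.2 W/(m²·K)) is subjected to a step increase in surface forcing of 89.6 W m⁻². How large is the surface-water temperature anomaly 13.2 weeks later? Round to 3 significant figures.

Areal heat capacity C = ρ c_p D = 998 × 4190 × 13.9 = 5.81×10^7 J m⁻² K⁻¹.
τ = C / λ = 5.81×10^7 / 18.2 = 3.19×10^6 s.
Equilibrium anomaly ΔT_eq = F / λ = 89.6 / 18.2 = 4.92 K.
t = 13.2 weeks = 7.98×10^6 s, so t/τ = 2.50.
ΔT(t) = ΔT_eq (1 − e^(−t/τ)) = 4.92 × (1 − e^−2.50) = 4.52 K.

4.52 K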